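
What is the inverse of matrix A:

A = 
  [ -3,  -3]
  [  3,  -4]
det(A) = (-3)(-4) - (-3)(3) = 21
For a 2×2 matrix, A⁻¹ = (1/det(A)) · [[d, -b], [-c, a]]
    = (1/21) · [[-4, 3], [-3, -3]]

A⁻¹ = 
  [-4/21,   1/7]
  [ -1/7,  -1/7]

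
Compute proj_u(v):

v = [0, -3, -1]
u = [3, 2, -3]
proj_u(v) = [-9/22, -3/11, 9/22]

v·u = (0)(3) + (-3)(2) + (-1)(-3) = -3
u·u = (3)² + (2)² + (-3)² = 22
proj_u(v) = (v·u / u·u) × u = (-3/22) × u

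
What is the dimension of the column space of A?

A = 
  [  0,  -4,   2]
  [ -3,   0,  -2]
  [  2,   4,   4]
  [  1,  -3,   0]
dim(Col(A)) = 3

Row reduce:
Swap R1 ↔ R2
R3 → R3 + (2/3)·R1
R4 → R4 + (1/3)·R1
R3 → R3 + (1)·R2
R4 → R4 - (3/4)·R2
R4 → R4 + (13/28)·R3
REF = 
  [  -3,    0,   -2]
  [   0,   -4,    2]
  [   0,    0, 14/3]
  [   0,    0,    0]
Pivot columns: 1, 2, 3 → 3 pivots.
dim(Col(A)) = number of pivot columns = 3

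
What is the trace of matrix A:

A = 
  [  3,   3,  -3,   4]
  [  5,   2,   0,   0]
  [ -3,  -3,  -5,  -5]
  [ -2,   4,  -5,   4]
4

tr(A) = 3 + 2 + -5 + 4 = 4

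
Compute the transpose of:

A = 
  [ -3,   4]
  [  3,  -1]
Aᵀ = 
  [ -3,   3]
  [  4,  -1]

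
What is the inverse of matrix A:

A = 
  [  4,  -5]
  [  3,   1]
det(A) = (4)(1) - (-5)(3) = 19
For a 2×2 matrix, A⁻¹ = (1/det(A)) · [[d, -b], [-c, a]]
    = (1/19) · [[1, 5], [-3, 4]]

A⁻¹ = 
  [ 1/19,  5/19]
  [-3/19,  4/19]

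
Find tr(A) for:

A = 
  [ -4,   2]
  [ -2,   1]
-3

tr(A) = -4 + 1 = -3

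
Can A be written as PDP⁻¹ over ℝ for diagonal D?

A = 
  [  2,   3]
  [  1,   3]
Yes

tr(A) = 5, det(A) = 3
Characteristic polynomial: λ² - tr(A)λ + det(A) = λ² - 5λ + 3
λ² - 5λ + 3 = 0  ⇒  λ = (5 ± √((-5)² - 4·(3)))/2 = (5 ± √(13))/2
  = (5 + √13)/2,  (5 - √13)/2
Eigenvalues: (5 + √13)/2, (5 - √13)/2  (≈ 4.303, 0.6972)
The two irrational eigenvalues are distinct (simple), so each has alg. mult. = geom. mult. = 1.
Sum of geometric multiplicities equals n, so A has n independent eigenvectors.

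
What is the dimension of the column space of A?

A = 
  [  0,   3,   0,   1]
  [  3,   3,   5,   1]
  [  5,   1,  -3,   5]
Row reduce:
Swap R1 ↔ R2
R3 → R3 - (5/3)·R1
R3 → R3 + (4/3)·R2
REF = 
  [    3,     3,     5,     1]
  [    0,     3,     0,     1]
  [    0,     0, -34/3,  14/3]
Pivot columns: 1, 2, 3 → 3 pivots.
dim(Col(A)) = number of pivot columns = 3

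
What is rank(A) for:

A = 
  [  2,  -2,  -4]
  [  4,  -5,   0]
rank(A) = 2

Row reduce:
R2 → R2 - (2)·R1
REF = 
  [  2,  -2,  -4]
  [  0,  -1,   8]
Pivot columns: 1, 2 → 2 pivots.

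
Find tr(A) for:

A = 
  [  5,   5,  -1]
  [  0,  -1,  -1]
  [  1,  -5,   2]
6

tr(A) = 5 + -1 + 2 = 6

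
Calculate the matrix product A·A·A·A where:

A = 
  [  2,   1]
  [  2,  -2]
A^4 = 
  [ 36,   0]
  [  0,  36]

A² = A·A:
A²[1,1] = (2)(2) + (1)(2) = 6
A²[1,2] = (2)(1) + (1)(-2) = 0
A²[2,1] = (2)(2) + (-2)(2) = 0
A²[2,2] = (2)(1) + (-2)(-2) = 6
A² = 
  [  6,   0]
  [  0,   6]

A^3 = A^2·A:
A^3[1,1] = (6)(2) + (0)(2) = 12
A^3[1,2] = (6)(1) + (0)(-2) = 6
A^3[2,1] = (0)(2) + (6)(2) = 12
A^3[2,2] = (0)(1) + (6)(-2) = -12
A^3 = 
  [ 12,   6]
  [ 12, -12]

A^4 = A^3·A:
A^4[1,1] = (12)(2) + (6)(2) = 36
A^4[1,2] = (12)(1) + (6)(-2) = 0
A^4[2,1] = (12)(2) + (-12)(2) = 0
A^4[2,2] = (12)(1) + (-12)(-2) = 36
A^4 = 
  [ 36,   0]
  [  0,  36]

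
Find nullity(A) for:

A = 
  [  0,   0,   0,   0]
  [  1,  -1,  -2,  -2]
nullity(A) = 3

Row reduce:
Swap R1 ↔ R2
REF = 
  [  1,  -1,  -2,  -2]
  [  0,   0,   0,   0]
Pivot columns: 1 → 1 pivot.
rank(A) = 1, so nullity(A) = 4 - 1 = 3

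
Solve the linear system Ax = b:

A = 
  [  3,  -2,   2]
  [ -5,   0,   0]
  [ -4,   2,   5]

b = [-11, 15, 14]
x = [-3, 1, 0]

Row reduce the augmented matrix [A|b]:
R2 → R2 + (5/3)·R1
R3 → R3 + (4/3)·R1
R3 → R3 - (1/5)·R2
REF = 
  [    3,    -2,     2,   -11]
  [    0, -10/3,  10/3, -10/3]
  [    0,     0,     7,     0]

Back-substitution:
x₃ = 0 / 7 = 0
x₂ = (-10/3 - (10/3)(0)) / (-10/3) = 1
x₁ = (-11 - (-2)(1) - (2)(0)) / 3 = -3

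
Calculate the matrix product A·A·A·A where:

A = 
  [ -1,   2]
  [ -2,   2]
A^4 = 
  [  5,  -6]
  [  6,  -4]

A² = A·A:
A²[1,1] = (-1)(-1) + (2)(-2) = -3
A²[1,2] = (-1)(2) + (2)(2) = 2
A²[2,1] = (-2)(-1) + (2)(-2) = -2
A²[2,2] = (-2)(2) + (2)(2) = 0
A² = 
  [ -3,   2]
  [ -2,   0]

A^3 = A^2·A:
A^3[1,1] = (-3)(-1) + (2)(-2) = -1
A^3[1,2] = (-3)(2) + (2)(2) = -2
A^3[2,1] = (-2)(-1) + (0)(-2) = 2
A^3[2,2] = (-2)(2) + (0)(2) = -4
A^3 = 
  [ -1,  -2]
  [  2,  -4]

A^4 = A^3·A:
A^4[1,1] = (-1)(-1) + (-2)(-2) = 5
A^4[1,2] = (-1)(2) + (-2)(2) = -6
A^4[2,1] = (2)(-1) + (-4)(-2) = 6
A^4[2,2] = (2)(2) + (-4)(2) = -4
A^4 = 
  [  5,  -6]
  [  6,  -4]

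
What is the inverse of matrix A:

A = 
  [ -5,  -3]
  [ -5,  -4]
det(A) = (-5)(-4) - (-3)(-5) = 5
For a 2×2 matrix, A⁻¹ = (1/det(A)) · [[d, -b], [-c, a]]
    = (1/5) · [[-4, 3], [5, -5]]

A⁻¹ = 
  [-4/5,  3/5]
  [   1,   -1]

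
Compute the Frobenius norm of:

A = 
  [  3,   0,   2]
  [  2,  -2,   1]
||A||_F = 4.69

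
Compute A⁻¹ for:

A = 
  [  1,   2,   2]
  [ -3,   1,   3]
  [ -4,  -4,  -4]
det(A) = (1)·((1)(-4) - (3)(-4)) - (2)·((-3)(-4) - (3)(-4)) + (2)·((-3)(-4) - (1)(-4))
  = (1)(8) - (2)(24) + (2)(16)
  = -8
det(A) = -8 ≠ 0, so A is invertible.

Cofactors Cᵢⱼ = (-1)ⁱ⁺ʲ·Mᵢⱼ:
C = 
  [  8, -24,  16]
  [  0,   4,  -4]
  [  4,  -9,   7]

adj(A) = Cᵀ:
adj(A) = 
  [  8,   0,   4]
  [-24,   4,  -9]
  [ 16,  -4,   7]

A⁻¹ = (-1/8) · adj(A):
A⁻¹ = 
  [  -1,    0, -1/2]
  [   3, -1/2,  9/8]
  [  -2,  1/2, -7/8]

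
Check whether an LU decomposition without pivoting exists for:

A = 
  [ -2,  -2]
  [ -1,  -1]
Yes.
A[1,1] = -2 ≠ 0, so Gaussian elimination proceeds without a row swap: multiplier ℓ₂₁ = (-1)/(-2) = 1/2, and U[2,2] = -1 - (1/2)(-2) = 0.
L = 
  [  1,   0]
  [1/2,   1]
U = 
  [ -2,  -2]
  [  0,   0]
Check row 2 of LU: [(1/2)(-2), (1/2)(-2) + 0] = [-1, -1] = row 2 of A ✓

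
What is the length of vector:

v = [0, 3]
3

||v||₂ = √((0)² + (3)²) = √9 = 3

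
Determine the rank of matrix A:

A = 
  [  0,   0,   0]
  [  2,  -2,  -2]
Row reduce:
Swap R1 ↔ R2
REF = 
  [  2,  -2,  -2]
  [  0,   0,   0]
Pivot columns: 1 → 1 pivot.

rank(A) = 1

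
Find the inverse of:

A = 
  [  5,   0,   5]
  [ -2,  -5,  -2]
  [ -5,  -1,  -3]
det(A) = (5)·((-5)(-3) - (-2)(-1)) - (0)·((-2)(-3) - (-2)(-5)) + (5)·((-2)(-1) - (-5)(-5))
  = (5)(13) - (0)(-4) + (5)(-23)
  = -50
det(A) = -50 ≠ 0, so A is invertible.

Cofactors Cᵢⱼ = (-1)ⁱ⁺ʲ·Mᵢⱼ:
C = 
  [ 13,   4, -23]
  [ -5,  10,   5]
  [ 25,   0, -25]

adj(A) = Cᵀ:
adj(A) = 
  [ 13,  -5,  25]
  [  4,  10,   0]
  [-23,   5, -25]

A⁻¹ = (-1/50) · adj(A):
A⁻¹ = 
  [-13/50,   1/10,   -1/2]
  [ -2/25,   -1/5,      0]
  [ 23/50,  -1/10,    1/2]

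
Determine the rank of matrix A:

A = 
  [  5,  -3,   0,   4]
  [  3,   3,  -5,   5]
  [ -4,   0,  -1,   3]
Row reduce:
R2 → R2 - (3/5)·R1
R3 → R3 + (4/5)·R1
R3 → R3 + (1/2)·R2
REF = 
  [   5,   -3,    0,    4]
  [   0, 24/5,   -5, 13/5]
  [   0,    0, -7/2, 15/2]
Pivot columns: 1, 2, 3 → 3 pivots.

rank(A) = 3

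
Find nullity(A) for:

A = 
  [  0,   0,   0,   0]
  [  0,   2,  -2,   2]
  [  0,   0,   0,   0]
nullity(A) = 3

Row reduce:
Swap R1 ↔ R2
REF = 
  [  0,   2,  -2,   2]
  [  0,   0,   0,   0]
  [  0,   0,   0,   0]
Pivot columns: 2 → 1 pivot.
rank(A) = 1, so nullity(A) = 4 - 1 = 3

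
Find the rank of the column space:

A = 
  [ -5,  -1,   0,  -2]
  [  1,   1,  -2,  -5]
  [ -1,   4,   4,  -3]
dim(Col(A)) = 3

Row reduce:
R2 → R2 + (1/5)·R1
R3 → R3 - (1/5)·R1
R3 → R3 - (21/4)·R2
REF = 
  [   -5,    -1,     0,    -2]
  [    0,   4/5,    -2, -27/5]
  [    0,     0,  29/2, 103/4]
Pivot columns: 1, 2, 3 → 3 pivots.
dim(Col(A)) = number of pivot columns = 3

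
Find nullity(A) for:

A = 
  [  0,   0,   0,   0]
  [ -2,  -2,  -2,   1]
nullity(A) = 3

Row reduce:
Swap R1 ↔ R2
REF = 
  [ -2,  -2,  -2,   1]
  [  0,   0,   0,   0]
Pivot columns: 1 → 1 pivot.
rank(A) = 1, so nullity(A) = 4 - 1 = 3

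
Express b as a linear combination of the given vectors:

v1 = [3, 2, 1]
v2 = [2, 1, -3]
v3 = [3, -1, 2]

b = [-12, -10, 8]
c1 = -3, c2 = -3, c3 = 1

b = -3·v1 + -3·v2 + 1·v3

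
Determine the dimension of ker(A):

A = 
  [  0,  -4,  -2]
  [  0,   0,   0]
nullity(A) = 2

Row reduce:
(no row operations needed)
REF = 
  [  0,  -4,  -2]
  [  0,   0,   0]
Pivot columns: 2 → 1 pivot.
rank(A) = 1, so nullity(A) = 3 - 1 = 2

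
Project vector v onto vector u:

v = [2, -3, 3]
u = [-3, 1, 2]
proj_u(v) = [9/14, -3/14, -3/7]

v·u = (2)(-3) + (-3)(1) + (3)(2) = -3
u·u = (-3)² + (1)² + (2)² = 14
proj_u(v) = (v·u / u·u) × u = (-3/14) × u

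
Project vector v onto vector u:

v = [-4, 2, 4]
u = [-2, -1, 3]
proj_u(v) = [-18/7, -9/7, 27/7]

v·u = (-4)(-2) + (2)(-1) + (4)(3) = 18
u·u = (-2)² + (-1)² + (3)² = 14
proj_u(v) = (v·u / u·u) × u = (18/14) × u = (9/7) × u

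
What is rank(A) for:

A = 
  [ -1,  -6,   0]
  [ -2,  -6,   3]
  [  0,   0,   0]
Row reduce:
R2 → R2 - (2)·R1
REF = 
  [ -1,  -6,   0]
  [  0,   6,   3]
  [  0,   0,   0]
Pivot columns: 1, 2 → 2 pivots.

rank(A) = 2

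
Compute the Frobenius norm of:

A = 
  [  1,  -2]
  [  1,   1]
||A||_F = 2.646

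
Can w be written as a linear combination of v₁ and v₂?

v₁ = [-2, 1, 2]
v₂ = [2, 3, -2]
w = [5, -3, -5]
Yes

Form the augmented matrix and row-reduce:
[v₁|v₂|w] = 
  [ -2,   2,   5]
  [  1,   3,  -3]
  [  2,  -2,  -5]
R2 → R2 + (1/2)·R1
R3 → R3 + (1)·R1
REF = 
  [  -2,    2,    5]
  [   0,    4, -1/2]
  [   0,    0,    0]

No row of the form [0 0 | nonzero], so the system is consistent. Back-substitution gives c₁ = -21/8, c₂ = -1/8: w = (-21/8)·v₁ + (-1/8)·v₂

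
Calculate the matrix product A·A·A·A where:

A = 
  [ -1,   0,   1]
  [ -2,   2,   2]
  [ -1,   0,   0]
A² = A·A:
A²[1,1] = (-1)(-1) + (0)(-2) + (1)(-1) = 0
A²[1,2] = (-1)(0) + (0)(2) + (1)(0) = 0
A²[1,3] = (-1)(1) + (0)(2) + (1)(0) = -1
A²[2,1] = (-2)(-1) + (2)(-2) + (2)(-1) = -4
A²[2,2] = (-2)(0) + (2)(2) + (2)(0) = 4
A²[2,3] = (-2)(1) + (2)(2) + (2)(0) = 2
A²[3,1] = (-1)(-1) + (0)(-2) + (0)(-1) = 1
A²[3,2] = (-1)(0) + (0)(2) + (0)(0) = 0
A²[3,3] = (-1)(1) + (0)(2) + (0)(0) = -1
A² = 
  [  0,   0,  -1]
  [ -4,   4,   2]
  [  1,   0,  -1]

A^3 = A^2·A:
A^3[1,1] = (0)(-1) + (0)(-2) + (-1)(-1) = 1
A^3[1,2] = (0)(0) + (0)(2) + (-1)(0) = 0
A^3[1,3] = (0)(1) + (0)(2) + (-1)(0) = 0
A^3[2,1] = (-4)(-1) + (4)(-2) + (2)(-1) = -6
A^3[2,2] = (-4)(0) + (4)(2) + (2)(0) = 8
A^3[2,3] = (-4)(1) + (4)(2) + (2)(0) = 4
A^3[3,1] = (1)(-1) + (0)(-2) + (-1)(-1) = 0
A^3[3,2] = (1)(0) + (0)(2) + (-1)(0) = 0
A^3[3,3] = (1)(1) + (0)(2) + (-1)(0) = 1
A^3 = 
  [  1,   0,   0]
  [ -6,   8,   4]
  [  0,   0,   1]

A^4 = A^3·A:
A^4[1,1] = (1)(-1) + (0)(-2) + (0)(-1) = -1
A^4[1,2] = (1)(0) + (0)(2) + (0)(0) = 0
A^4[1,3] = (1)(1) + (0)(2) + (0)(0) = 1
A^4[2,1] = (-6)(-1) + (8)(-2) + (4)(-1) = -14
A^4[2,2] = (-6)(0) + (8)(2) + (4)(0) = 16
A^4[2,3] = (-6)(1) + (8)(2) + (4)(0) = 10
A^4[3,1] = (0)(-1) + (0)(-2) + (1)(-1) = -1
A^4[3,2] = (0)(0) + (0)(2) + (1)(0) = 0
A^4[3,3] = (0)(1) + (0)(2) + (1)(0) = 0
A^4 = 
  [ -1,   0,   1]
  [-14,  16,  10]
  [ -1,   0,   0]

Therefore
A^4 = 
  [ -1,   0,   1]
  [-14,  16,  10]
  [ -1,   0,   0]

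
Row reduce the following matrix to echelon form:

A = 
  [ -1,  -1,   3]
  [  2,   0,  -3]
Row operations:
R2 → R2 + (2)·R1

Resulting echelon form:
REF = 
  [ -1,  -1,   3]
  [  0,  -2,   3]

Rank = 2 (number of non-zero pivot rows).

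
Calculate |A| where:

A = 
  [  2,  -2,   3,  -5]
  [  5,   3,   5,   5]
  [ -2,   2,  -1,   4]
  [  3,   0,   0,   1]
5

Cofactor expansion along row 1: det(A) = a₁₁M₁₁ - a₁₂M₁₂ + a₁₃M₁₃ - a₁₄M₁₄

M₁₁ = det[[3, 5, 5]; [2, -1, 4]; [0, 0, 1]]
  = (3)·((-1)(1) - (4)(0)) - (5)·((2)(1) - (4)(0)) + (5)·((2)(0) - (-1)(0))
  = (3)(-1) - (5)(2) + (5)(0)
  = -13
M₁₂ = det[[5, 5, 5]; [-2, -1, 4]; [3, 0, 1]]
  = (5)·((-1)(1) - (4)(0)) - (5)·((-2)(1) - (4)(3)) + (5)·((-2)(0) - (-1)(3))
  = (5)(-1) - (5)(-14) + (5)(3)
  = 80
M₁₃ = det[[5, 3, 5]; [-2, 2, 4]; [3, 0, 1]]
  = (5)·((2)(1) - (4)(0)) - (3)·((-2)(1) - (4)(3)) + (5)·((-2)(0) - (2)(3))
  = (5)(2) - (3)(-14) + (5)(-6)
  = 22
M₁₄ = det[[5, 3, 5]; [-2, 2, -1]; [3, 0, 0]]
  = (5)·((2)(0) - (-1)(0)) - (3)·((-2)(0) - (-1)(3)) + (5)·((-2)(0) - (2)(3))
  = (5)(0) - (3)(3) + (5)(-6)
  = -39

det(A) = (2)(-13) - (-2)(80) + (3)(22) - (-5)(-39) = 5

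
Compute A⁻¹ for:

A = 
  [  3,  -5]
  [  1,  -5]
det(A) = (3)(-5) - (-5)(1) = -10
For a 2×2 matrix, A⁻¹ = (1/det(A)) · [[d, -b], [-c, a]]
    = (-1/10) · [[-5, 5], [-1, 3]]

A⁻¹ = 
  [  1/2,  -1/2]
  [ 1/10, -3/10]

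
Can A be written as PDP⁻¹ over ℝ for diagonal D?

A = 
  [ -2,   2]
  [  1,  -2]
Yes

tr(A) = -4, det(A) = 2
Characteristic polynomial: λ² - tr(A)λ + det(A) = λ² + 4λ + 2
λ² + 4λ + 2 = 0  ⇒  λ = (-4 ± √((4)² - 4·(2)))/2 = (-4 ± √(8))/2
  = -2 + √2,  -2 - √2
Eigenvalues: -2 + √2, -2 - √2  (≈ -0.5858, -3.414)
The two irrational eigenvalues are distinct (simple), so each has alg. mult. = geom. mult. = 1.
Sum of geometric multiplicities equals n, so A has n independent eigenvectors.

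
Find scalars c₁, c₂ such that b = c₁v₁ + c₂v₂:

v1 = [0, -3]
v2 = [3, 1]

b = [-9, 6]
c1 = -3, c2 = -3

b = -3·v1 + -3·v2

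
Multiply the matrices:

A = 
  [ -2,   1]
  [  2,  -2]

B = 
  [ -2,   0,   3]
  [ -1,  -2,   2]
AB = 
  [  3,  -2,  -4]
  [ -2,   4,   2]

A is 2×2 and B is 2×3, so AB is 2×3. Each entry is (row of A)·(column of B):
AB[1,1] = (-2)(-2) + (1)(-1) = 3
AB[1,2] = (-2)(0) + (1)(-2) = -2
AB[1,3] = (-2)(3) + (1)(2) = -4
AB[2,1] = (2)(-2) + (-2)(-1) = -2
AB[2,2] = (2)(0) + (-2)(-2) = 4
AB[2,3] = (2)(3) + (-2)(2) = 2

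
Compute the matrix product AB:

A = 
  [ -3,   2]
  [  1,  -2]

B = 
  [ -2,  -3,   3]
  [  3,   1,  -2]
AB = 
  [ 12,  11, -13]
  [ -8,  -5,   7]

A is 2×2 and B is 2×3, so AB is 2×3. Each entry is (row of A)·(column of B):
AB[1,1] = (-3)(-2) + (2)(3) = 12
AB[1,2] = (-3)(-3) + (2)(1) = 11
AB[1,3] = (-3)(3) + (2)(-2) = -13
AB[2,1] = (1)(-2) + (-2)(3) = -8
AB[2,2] = (1)(-3) + (-2)(1) = -5
AB[2,3] = (1)(3) + (-2)(-2) = 7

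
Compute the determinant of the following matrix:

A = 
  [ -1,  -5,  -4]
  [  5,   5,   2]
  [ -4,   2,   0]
-76

Cofactor expansion along row 1:
det(A) = (-1)·((5)(0) - (2)(2)) - (-5)·((5)(0) - (2)(-4)) + (-4)·((5)(2) - (5)(-4))
  = (-1)(-4) - (-5)(8) + (-4)(30)
  = -76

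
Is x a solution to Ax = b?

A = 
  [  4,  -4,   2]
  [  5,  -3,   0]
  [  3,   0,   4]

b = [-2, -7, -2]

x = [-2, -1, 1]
Yes

Ax = [-2, -7, -2] = b ✓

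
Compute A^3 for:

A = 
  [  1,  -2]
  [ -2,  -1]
A^3 = 
  [  5, -10]
  [-10,  -5]

A² = A·A:
A²[1,1] = (1)(1) + (-2)(-2) = 5
A²[1,2] = (1)(-2) + (-2)(-1) = 0
A²[2,1] = (-2)(1) + (-1)(-2) = 0
A²[2,2] = (-2)(-2) + (-1)(-1) = 5
A² = 
  [  5,   0]
  [  0,   5]

A^3 = A^2·A:
A^3[1,1] = (5)(1) + (0)(-2) = 5
A^3[1,2] = (5)(-2) + (0)(-1) = -10
A^3[2,1] = (0)(1) + (5)(-2) = -10
A^3[2,2] = (0)(-2) + (5)(-1) = -5
A^3 = 
  [  5, -10]
  [-10,  -5]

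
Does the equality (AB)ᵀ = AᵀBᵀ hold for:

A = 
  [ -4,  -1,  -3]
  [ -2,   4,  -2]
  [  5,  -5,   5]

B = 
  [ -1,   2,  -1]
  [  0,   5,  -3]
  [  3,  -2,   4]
No

(AB)ᵀ = 
  [ -5,  -4,  10]
  [ -7,  20, -25]
  [ -5, -18,  30]

AᵀBᵀ = 
  [ -5, -25,  12]
  [ 14,  35, -31]
  [ -6, -25,  15]

The two matrices differ, so (AB)ᵀ ≠ AᵀBᵀ in general. The correct identity is (AB)ᵀ = BᵀAᵀ.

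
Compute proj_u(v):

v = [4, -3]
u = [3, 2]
proj_u(v) = [18/13, 12/13]

v·u = (4)(3) + (-3)(2) = 6
u·u = (3)² + (2)² = 13
proj_u(v) = (v·u / u·u) × u = (6/13) × u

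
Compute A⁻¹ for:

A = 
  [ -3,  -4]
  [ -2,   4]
det(A) = (-3)(4) - (-4)(-2) = -20
For a 2×2 matrix, A⁻¹ = (1/det(A)) · [[d, -b], [-c, a]]
    = (-1/20) · [[4, 4], [2, -3]]

A⁻¹ = 
  [ -1/5,  -1/5]
  [-1/10,  3/20]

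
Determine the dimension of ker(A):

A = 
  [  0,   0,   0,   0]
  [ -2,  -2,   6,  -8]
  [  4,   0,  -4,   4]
nullity(A) = 2

Row reduce:
Swap R1 ↔ R2
R3 → R3 + (2)·R1
Swap R2 ↔ R3
REF = 
  [ -2,  -2,   6,  -8]
  [  0,  -4,   8, -12]
  [  0,   0,   0,   0]
Pivot columns: 1, 2 → 2 pivots.
rank(A) = 2, so nullity(A) = 4 - 2 = 2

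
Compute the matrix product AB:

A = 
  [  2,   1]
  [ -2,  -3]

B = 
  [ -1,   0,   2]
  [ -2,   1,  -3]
A is 2×2 and B is 2×3, so AB is 2×3. Each entry is (row of A)·(column of B):
AB[1,1] = (2)(-1) + (1)(-2) = -4
AB[1,2] = (2)(0) + (1)(1) = 1
AB[1,3] = (2)(2) + (1)(-3) = 1
AB[2,1] = (-2)(-1) + (-3)(-2) = 8
AB[2,2] = (-2)(0) + (-3)(1) = -3
AB[2,3] = (-2)(2) + (-3)(-3) = 5

AB = 
  [ -4,   1,   1]
  [  8,  -3,   5]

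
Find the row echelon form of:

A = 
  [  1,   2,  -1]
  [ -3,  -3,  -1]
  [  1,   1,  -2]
Row operations:
R2 → R2 + (3)·R1
R3 → R3 - (1)·R1
R3 → R3 + (1/3)·R2

Resulting echelon form:
REF = 
  [   1,    2,   -1]
  [   0,    3,   -4]
  [   0,    0, -7/3]

Rank = 3 (number of non-zero pivot rows).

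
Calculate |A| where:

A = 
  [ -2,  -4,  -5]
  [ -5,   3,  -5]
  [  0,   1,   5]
Cofactor expansion along row 1:
det(A) = (-2)·((3)(5) - (-5)(1)) - (-4)·((-5)(5) - (-5)(0)) + (-5)·((-5)(1) - (3)(0))
  = (-2)(20) - (-4)(-25) + (-5)(-5)
  = -115

det(A) = -115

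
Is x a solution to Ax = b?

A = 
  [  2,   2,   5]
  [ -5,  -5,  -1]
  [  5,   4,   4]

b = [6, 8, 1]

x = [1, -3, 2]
Yes

Ax = [6, 8, 1] = b ✓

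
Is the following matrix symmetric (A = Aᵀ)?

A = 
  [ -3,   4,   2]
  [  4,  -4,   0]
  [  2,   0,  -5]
Yes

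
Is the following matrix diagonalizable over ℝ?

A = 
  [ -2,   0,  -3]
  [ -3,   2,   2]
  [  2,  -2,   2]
No

Characteristic polynomial: det(λI - A) = λ³ - 2λ² + 6λ + 22
By the rational root theorem any rational root is an integer dividing 22; none of those is a root, so p(λ) has no rational roots and hence (being an irreducible cubic) no repeated roots.
Discriminant of the cubic: Δ = -17836
Δ < 0 ⇒ one real eigenvalue and a complex-conjugate pair: λ ≈ 1.875 + 3.008i, 1.875 - 3.008i, -1.751
Has complex eigenvalues (not diagonalizable over ℝ).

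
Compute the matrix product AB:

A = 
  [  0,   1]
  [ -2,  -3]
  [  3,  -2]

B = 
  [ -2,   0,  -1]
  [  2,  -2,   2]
AB = 
  [  2,  -2,   2]
  [ -2,   6,  -4]
  [-10,   4,  -7]

A is 3×2 and B is 2×3, so AB is 3×3. Each entry is (row of A)·(column of B):
AB[1,1] = (0)(-2) + (1)(2) = 2
AB[1,2] = (0)(0) + (1)(-2) = -2
AB[1,3] = (0)(-1) + (1)(2) = 2
AB[2,1] = (-2)(-2) + (-3)(2) = -2
AB[2,2] = (-2)(0) + (-3)(-2) = 6
AB[2,3] = (-2)(-1) + (-3)(2) = -4
AB[3,1] = (3)(-2) + (-2)(2) = -10
AB[3,2] = (3)(0) + (-2)(-2) = 4
AB[3,3] = (3)(-1) + (-2)(2) = -7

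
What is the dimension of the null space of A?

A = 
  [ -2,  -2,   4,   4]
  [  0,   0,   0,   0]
nullity(A) = 3

Row reduce:
(no row operations needed)
REF = 
  [ -2,  -2,   4,   4]
  [  0,   0,   0,   0]
Pivot columns: 1 → 1 pivot.
rank(A) = 1, so nullity(A) = 4 - 1 = 3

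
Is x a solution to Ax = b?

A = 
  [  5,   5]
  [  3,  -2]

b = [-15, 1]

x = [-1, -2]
Yes

Ax = [-15, 1] = b ✓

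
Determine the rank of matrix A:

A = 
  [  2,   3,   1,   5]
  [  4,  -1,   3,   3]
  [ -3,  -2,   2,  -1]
rank(A) = 3

Row reduce:
R2 → R2 - (2)·R1
R3 → R3 + (3/2)·R1
R3 → R3 + (5/14)·R2
REF = 
  [   2,    3,    1,    5]
  [   0,   -7,    1,   -7]
  [   0,    0, 27/7,    4]
Pivot columns: 1, 2, 3 → 3 pivots.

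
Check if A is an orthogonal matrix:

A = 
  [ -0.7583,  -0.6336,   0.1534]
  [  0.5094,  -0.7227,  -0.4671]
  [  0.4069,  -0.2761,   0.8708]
Yes

AᵀA = 
  [  1.0001,   0,   0.0001]
  [  0,   1,   0]
  [  0.0001,   0,   1]
≈ I (equal to I up to the 4-dp rounding of the entries)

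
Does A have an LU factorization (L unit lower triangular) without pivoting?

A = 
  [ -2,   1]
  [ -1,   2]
Yes.
A[1,1] = -2 ≠ 0, so Gaussian elimination proceeds without a row swap: multiplier ℓ₂₁ = (-1)/(-2) = 1/2, and U[2,2] = 2 - (1/2)(1) = 3/2.
L = 
  [  1,   0]
  [1/2,   1]
U = 
  [ -2,   1]
  [  0, 3/2]
Check row 2 of LU: [(1/2)(-2), (1/2)(1) + (3/2)] = [-1, 2] = row 2 of A ✓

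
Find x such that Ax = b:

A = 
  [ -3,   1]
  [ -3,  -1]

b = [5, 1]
x = [-1, 2]

Row reduce the augmented matrix [A|b]:
R2 → R2 - (1)·R1
REF = 
  [ -3,   1,   5]
  [  0,  -2,  -4]

Back-substitution:
x₂ = (-4) / (-2) = 2
x₁ = (5 - (1)(2)) / (-3) = -1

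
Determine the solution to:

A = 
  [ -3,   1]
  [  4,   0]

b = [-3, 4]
x = [1, 0]

Row reduce the augmented matrix [A|b]:
R2 → R2 + (4/3)·R1
REF = 
  [ -3,   1,  -3]
  [  0, 4/3,   0]

Back-substitution:
x₂ = 0 / (4/3) = 0
x₁ = (-3 - (1)(0)) / (-3) = 1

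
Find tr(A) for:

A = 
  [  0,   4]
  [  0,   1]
1

tr(A) = 0 + 1 = 1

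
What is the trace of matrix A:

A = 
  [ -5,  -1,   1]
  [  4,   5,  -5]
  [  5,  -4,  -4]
-4

tr(A) = -5 + 5 + -4 = -4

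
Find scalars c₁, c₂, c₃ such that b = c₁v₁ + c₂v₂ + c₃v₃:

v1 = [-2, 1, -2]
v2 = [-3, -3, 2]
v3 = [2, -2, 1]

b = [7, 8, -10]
c1 = 3, c2 = -3, c3 = 2

b = 3·v1 + -3·v2 + 2·v3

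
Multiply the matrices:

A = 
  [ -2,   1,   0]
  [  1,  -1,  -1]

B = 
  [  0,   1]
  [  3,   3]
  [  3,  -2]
A is 2×3 and B is 3×2, so AB is 2×2. Each entry is (row of A)·(column of B):
AB[1,1] = (-2)(0) + (1)(3) + (0)(3) = 3
AB[1,2] = (-2)(1) + (1)(3) + (0)(-2) = 1
AB[2,1] = (1)(0) + (-1)(3) + (-1)(3) = -6
AB[2,2] = (1)(1) + (-1)(3) + (-1)(-2) = 0

AB = 
  [  3,   1]
  [ -6,   0]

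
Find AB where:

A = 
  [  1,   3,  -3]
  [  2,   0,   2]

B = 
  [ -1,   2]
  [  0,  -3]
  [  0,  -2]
AB = 
  [ -1,  -1]
  [ -2,   0]

A is 2×3 and B is 3×2, so AB is 2×2. Each entry is (row of A)·(column of B):
AB[1,1] = (1)(-1) + (3)(0) + (-3)(0) = -1
AB[1,2] = (1)(2) + (3)(-3) + (-3)(-2) = -1
AB[2,1] = (2)(-1) + (0)(0) + (2)(0) = -2
AB[2,2] = (2)(2) + (0)(-3) + (2)(-2) = 0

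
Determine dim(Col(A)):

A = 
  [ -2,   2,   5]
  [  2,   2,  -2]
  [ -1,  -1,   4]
dim(Col(A)) = 3

Row reduce:
R2 → R2 + (1)·R1
R3 → R3 - (1/2)·R1
R3 → R3 + (1/2)·R2
REF = 
  [ -2,   2,   5]
  [  0,   4,   3]
  [  0,   0,   3]
Pivot columns: 1, 2, 3 → 3 pivots.
dim(Col(A)) = number of pivot columns = 3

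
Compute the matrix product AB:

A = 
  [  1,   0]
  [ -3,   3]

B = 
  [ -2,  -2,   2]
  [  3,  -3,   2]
AB = 
  [ -2,  -2,   2]
  [ 15,  -3,   0]

A is 2×2 and B is 2×3, so AB is 2×3. Each entry is (row of A)·(column of B):
AB[1,1] = (1)(-2) + (0)(3) = -2
AB[1,2] = (1)(-2) + (0)(-3) = -2
AB[1,3] = (1)(2) + (0)(2) = 2
AB[2,1] = (-3)(-2) + (3)(3) = 15
AB[2,2] = (-3)(-2) + (3)(-3) = -3
AB[2,3] = (-3)(2) + (3)(2) = 0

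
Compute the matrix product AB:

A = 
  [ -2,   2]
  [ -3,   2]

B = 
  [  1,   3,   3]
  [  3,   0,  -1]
AB = 
  [  4,  -6,  -8]
  [  3,  -9, -11]

A is 2×2 and B is 2×3, so AB is 2×3. Each entry is (row of A)·(column of B):
AB[1,1] = (-2)(1) + (2)(3) = 4
AB[1,2] = (-2)(3) + (2)(0) = -6
AB[1,3] = (-2)(3) + (2)(-1) = -8
AB[2,1] = (-3)(1) + (2)(3) = 3
AB[2,2] = (-3)(3) + (2)(0) = -9
AB[2,3] = (-3)(3) + (2)(-1) = -11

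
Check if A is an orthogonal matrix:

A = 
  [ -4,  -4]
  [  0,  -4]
No

AᵀA = 
  [ 16,  16]
  [ 16,  32]
≠ I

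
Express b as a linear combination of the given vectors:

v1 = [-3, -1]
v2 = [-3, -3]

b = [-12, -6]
c1 = 3, c2 = 1

b = 3·v1 + 1·v2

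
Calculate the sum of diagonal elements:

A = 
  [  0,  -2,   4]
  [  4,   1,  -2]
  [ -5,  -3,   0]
1

tr(A) = 0 + 1 + 0 = 1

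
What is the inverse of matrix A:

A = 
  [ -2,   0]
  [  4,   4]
det(A) = (-2)(4) - (0)(4) = -8
For a 2×2 matrix, A⁻¹ = (1/det(A)) · [[d, -b], [-c, a]]
    = (-1/8) · [[4, 0], [-4, -2]]

A⁻¹ = 
  [-1/2,    0]
  [ 1/2,  1/4]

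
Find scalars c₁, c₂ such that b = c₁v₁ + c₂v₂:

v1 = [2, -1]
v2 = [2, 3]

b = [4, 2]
c1 = 1, c2 = 1

b = 1·v1 + 1·v2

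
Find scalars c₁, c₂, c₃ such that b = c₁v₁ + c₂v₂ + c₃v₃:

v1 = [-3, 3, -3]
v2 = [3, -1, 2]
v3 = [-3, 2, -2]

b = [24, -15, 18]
c1 = -2, c2 = 3, c3 = -3

b = -2·v1 + 3·v2 + -3·v3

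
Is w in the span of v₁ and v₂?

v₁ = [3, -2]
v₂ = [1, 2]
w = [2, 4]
Yes

Form the augmented matrix and row-reduce:
[v₁|v₂|w] = 
  [  3,   1,   2]
  [ -2,   2,   4]
R2 → R2 + (2/3)·R1
REF = 
  [   3,    1,    2]
  [   0,  8/3, 16/3]

No row of the form [0 0 | nonzero], so the system is consistent. Back-substitution gives c₁ = 0, c₂ = 2: w = (0)·v₁ + (2)·v₂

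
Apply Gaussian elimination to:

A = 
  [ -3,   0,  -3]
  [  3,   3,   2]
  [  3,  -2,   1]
Row operations:
R2 → R2 + (1)·R1
R3 → R3 + (1)·R1
R3 → R3 + (2/3)·R2

Resulting echelon form:
REF = 
  [  -3,    0,   -3]
  [   0,    3,   -1]
  [   0,    0, -8/3]

Rank = 3 (number of non-zero pivot rows).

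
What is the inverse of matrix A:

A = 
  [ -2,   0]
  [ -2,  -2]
det(A) = (-2)(-2) - (0)(-2) = 4
For a 2×2 matrix, A⁻¹ = (1/det(A)) · [[d, -b], [-c, a]]
    = (1/4) · [[-2, 0], [2, -2]]

A⁻¹ = 
  [-1/2,    0]
  [ 1/2, -1/2]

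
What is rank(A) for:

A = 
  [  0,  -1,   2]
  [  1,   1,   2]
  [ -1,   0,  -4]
Row reduce:
Swap R1 ↔ R2
R3 → R3 + (1)·R1
R3 → R3 + (1)·R2
REF = 
  [  1,   1,   2]
  [  0,  -1,   2]
  [  0,   0,   0]
Pivot columns: 1, 2 → 2 pivots.

rank(A) = 2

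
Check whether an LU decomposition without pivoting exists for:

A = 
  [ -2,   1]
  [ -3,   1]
Yes.
A[1,1] = -2 ≠ 0, so Gaussian elimination proceeds without a row swap: multiplier ℓ₂₁ = (-3)/(-2) = 3/2, and U[2,2] = 1 - (3/2)(1) = -1/2.
L = 
  [  1,   0]
  [3/2,   1]
U = 
  [  -2,    1]
  [   0, -1/2]
Check row 2 of LU: [(3/2)(-2), (3/2)(1) + (-1/2)] = [-3, 1] = row 2 of A ✓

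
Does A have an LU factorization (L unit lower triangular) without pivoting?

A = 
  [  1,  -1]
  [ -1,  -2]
Yes.
A[1,1] = 1 ≠ 0, so Gaussian elimination proceeds without a row swap: multiplier ℓ₂₁ = (-1)/(1) = -1, and U[2,2] = -2 - (-1)(-1) = -3.
L = 
  [  1,   0]
  [ -1,   1]
U = 
  [  1,  -1]
  [  0,  -3]
Check row 2 of LU: [(-1)(1), (-1)(-1) + (-3)] = [-1, -2] = row 2 of A ✓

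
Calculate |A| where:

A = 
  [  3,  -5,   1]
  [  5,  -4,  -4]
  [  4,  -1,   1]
Cofactor expansion along row 1:
det(A) = (3)·((-4)(1) - (-4)(-1)) - (-5)·((5)(1) - (-4)(4)) + (1)·((5)(-1) - (-4)(4))
  = (3)(-8) - (-5)(21) + (1)(11)
  = 92

det(A) = 92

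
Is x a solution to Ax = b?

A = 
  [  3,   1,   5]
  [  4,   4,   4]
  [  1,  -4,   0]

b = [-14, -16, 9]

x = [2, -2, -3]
No

Ax = [-11, -12, 10] ≠ b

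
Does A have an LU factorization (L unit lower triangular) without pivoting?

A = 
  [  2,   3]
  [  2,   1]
Yes.
A[1,1] = 2 ≠ 0, so Gaussian elimination proceeds without a row swap: multiplier ℓ₂₁ = (2)/(2) = 1, and U[2,2] = 1 - (1)(3) = -2.
L = 
  [  1,   0]
  [  1,   1]
U = 
  [  2,   3]
  [  0,  -2]
Check row 2 of LU: [(1)(2), (1)(3) + (-2)] = [2, 1] = row 2 of A ✓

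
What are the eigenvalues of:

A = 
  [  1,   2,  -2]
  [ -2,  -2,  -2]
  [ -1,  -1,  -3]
Characteristic polynomial: det(λI - A) = λ³ + 4λ² + λ + 4
Testing integer divisors of the constant term: p(-4) = 0, so (λ + 4) is a factor:
p(λ) = (λ + 4)(λ² + 1)
λ² + 1 = 0  ⇒  λ = (0 ± √((0)² - 4·(1)))/2 = (0 ± √(-4))/2
  = i,  -i

λ = -4, i, -i  (≈ -4, 0 + 1i, 0 - 1i)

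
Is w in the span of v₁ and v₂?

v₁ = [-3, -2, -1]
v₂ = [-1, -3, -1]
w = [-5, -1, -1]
Yes

Form the augmented matrix and row-reduce:
[v₁|v₂|w] = 
  [ -3,  -1,  -5]
  [ -2,  -3,  -1]
  [ -1,  -1,  -1]
R2 → R2 - (2/3)·R1
R3 → R3 - (1/3)·R1
R3 → R3 - (2/7)·R2
REF = 
  [  -3,   -1,   -5]
  [   0, -7/3,  7/3]
  [   0,    0,    0]

No row of the form [0 0 | nonzero], so the system is consistent. Back-substitution gives c₁ = 2, c₂ = -1: w = (2)·v₁ + (-1)·v₂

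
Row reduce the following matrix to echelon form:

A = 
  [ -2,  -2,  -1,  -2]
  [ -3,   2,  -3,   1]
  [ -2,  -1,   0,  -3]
Row operations:
R2 → R2 - (3/2)·R1
R3 → R3 - (1)·R1
R3 → R3 - (1/5)·R2

Resulting echelon form:
REF = 
  [   -2,    -2,    -1,    -2]
  [    0,     5,  -3/2,     4]
  [    0,     0, 13/10,  -9/5]

Rank = 3 (number of non-zero pivot rows).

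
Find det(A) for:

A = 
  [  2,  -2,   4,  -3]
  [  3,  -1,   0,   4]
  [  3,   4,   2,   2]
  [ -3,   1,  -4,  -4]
Cofactor expansion along row 1: det(A) = a₁₁M₁₁ - a₁₂M₁₂ + a₁₃M₁₃ - a₁₄M₁₄

M₁₁ = det[[-1, 0, 4]; [4, 2, 2]; [1, -4, -4]]
  = (-1)·((2)(-4) - (2)(-4)) - (0)·((4)(-4) - (2)(1)) + (4)·((4)(-4) - (2)(1))
  = (-1)(0) - (0)(-18) + (4)(-18)
  = -72
M₁₂ = det[[3, 0, 4]; [3, 2, 2]; [-3, -4, -4]]
  = (3)·((2)(-4) - (2)(-4)) - (0)·((3)(-4) - (2)(-3)) + (4)·((3)(-4) - (2)(-3))
  = (3)(0) - (0)(-6) + (4)(-6)
  = -24
M₁₃ = det[[3, -1, 4]; [3, 4, 2]; [-3, 1, -4]]
  = (3)·((4)(-4) - (2)(1)) - (-1)·((3)(-4) - (2)(-3)) + (4)·((3)(1) - (4)(-3))
  = (3)(-18) - (-1)(-6) + (4)(15)
  = 0
M₁₄ = det[[3, -1, 0]; [3, 4, 2]; [-3, 1, -4]]
  = (3)·((4)(-4) - (2)(1)) - (-1)·((3)(-4) - (2)(-3)) + (0)·((3)(1) - (4)(-3))
  = (3)(-18) - (-1)(-6) + (0)(15)
  = -60

det(A) = (2)(-72) - (-2)(-24) + (4)(0) - (-3)(-60) = -372

det(A) = -372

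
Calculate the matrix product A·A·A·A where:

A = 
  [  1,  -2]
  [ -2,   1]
A^4 = 
  [ 41, -40]
  [-40,  41]

A² = A·A:
A²[1,1] = (1)(1) + (-2)(-2) = 5
A²[1,2] = (1)(-2) + (-2)(1) = -4
A²[2,1] = (-2)(1) + (1)(-2) = -4
A²[2,2] = (-2)(-2) + (1)(1) = 5
A² = 
  [  5,  -4]
  [ -4,   5]

A^3 = A^2·A:
A^3[1,1] = (5)(1) + (-4)(-2) = 13
A^3[1,2] = (5)(-2) + (-4)(1) = -14
A^3[2,1] = (-4)(1) + (5)(-2) = -14
A^3[2,2] = (-4)(-2) + (5)(1) = 13
A^3 = 
  [ 13, -14]
  [-14,  13]

A^4 = A^3·A:
A^4[1,1] = (13)(1) + (-14)(-2) = 41
A^4[1,2] = (13)(-2) + (-14)(1) = -40
A^4[2,1] = (-14)(1) + (13)(-2) = -40
A^4[2,2] = (-14)(-2) + (13)(1) = 41
A^4 = 
  [ 41, -40]
  [-40,  41]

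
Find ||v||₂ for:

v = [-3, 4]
5

||v||₂ = √((-3)² + (4)²) = √25 = 5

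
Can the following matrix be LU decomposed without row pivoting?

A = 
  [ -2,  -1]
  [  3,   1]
Yes.
A[1,1] = -2 ≠ 0, so Gaussian elimination proceeds without a row swap: multiplier ℓ₂₁ = (3)/(-2) = -3/2, and U[2,2] = 1 - (-3/2)(-1) = -1/2.
L = 
  [   1,    0]
  [-3/2,    1]
U = 
  [  -2,   -1]
  [   0, -1/2]
Check row 2 of LU: [(-3/2)(-2), (-3/2)(-1) + (-1/2)] = [3, 1] = row 2 of A ✓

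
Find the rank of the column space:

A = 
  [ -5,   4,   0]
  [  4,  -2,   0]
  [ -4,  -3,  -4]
Row reduce:
R2 → R2 + (4/5)·R1
R3 → R3 - (4/5)·R1
R3 → R3 + (31/6)·R2
REF = 
  [ -5,   4,   0]
  [  0, 6/5,   0]
  [  0,   0,  -4]
Pivot columns: 1, 2, 3 → 3 pivots.
dim(Col(A)) = number of pivot columns = 3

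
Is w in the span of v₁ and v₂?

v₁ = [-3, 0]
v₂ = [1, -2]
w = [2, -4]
Yes

Form the augmented matrix and row-reduce:
[v₁|v₂|w] = 
  [ -3,   1,   2]
  [  0,  -2,  -4]
(already in echelon form — no row operations needed)

No row of the form [0 0 | nonzero], so the system is consistent. Back-substitution gives c₁ = 0, c₂ = 2: w = (0)·v₁ + (2)·v₂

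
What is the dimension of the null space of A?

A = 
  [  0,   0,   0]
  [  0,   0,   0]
nullity(A) = 3

Row reduce:
(no row operations needed)
REF = 
  [  0,   0,   0]
  [  0,   0,   0]
Pivot columns: none → 0 pivots.
rank(A) = 0, so nullity(A) = 3 - 0 = 3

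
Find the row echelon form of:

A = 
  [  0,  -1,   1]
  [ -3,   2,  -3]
Row operations:
Swap R1 ↔ R2

Resulting echelon form:
REF = 
  [ -3,   2,  -3]
  [  0,  -1,   1]

Rank = 2 (number of non-zero pivot rows).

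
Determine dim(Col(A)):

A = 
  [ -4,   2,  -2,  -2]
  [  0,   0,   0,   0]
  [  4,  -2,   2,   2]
Row reduce:
R3 → R3 + (1)·R1
REF = 
  [ -4,   2,  -2,  -2]
  [  0,   0,   0,   0]
  [  0,   0,   0,   0]
Pivot columns: 1 → 1 pivot.
dim(Col(A)) = number of pivot columns = 1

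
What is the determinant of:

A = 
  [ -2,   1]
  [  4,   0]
For a 2×2 matrix, det = ad - bc = (-2)(0) - (1)(4) = -4

det(A) = -4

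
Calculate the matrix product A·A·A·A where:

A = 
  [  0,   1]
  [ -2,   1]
A^4 = 
  [  2,  -3]
  [  6,  -1]

A² = A·A:
A²[1,1] = (0)(0) + (1)(-2) = -2
A²[1,2] = (0)(1) + (1)(1) = 1
A²[2,1] = (-2)(0) + (1)(-2) = -2
A²[2,2] = (-2)(1) + (1)(1) = -1
A² = 
  [ -2,   1]
  [ -2,  -1]

A^3 = A^2·A:
A^3[1,1] = (-2)(0) + (1)(-2) = -2
A^3[1,2] = (-2)(1) + (1)(1) = -1
A^3[2,1] = (-2)(0) + (-1)(-2) = 2
A^3[2,2] = (-2)(1) + (-1)(1) = -3
A^3 = 
  [ -2,  -1]
  [  2,  -3]

A^4 = A^3·A:
A^4[1,1] = (-2)(0) + (-1)(-2) = 2
A^4[1,2] = (-2)(1) + (-1)(1) = -3
A^4[2,1] = (2)(0) + (-3)(-2) = 6
A^4[2,2] = (2)(1) + (-3)(1) = -1
A^4 = 
  [  2,  -3]
  [  6,  -1]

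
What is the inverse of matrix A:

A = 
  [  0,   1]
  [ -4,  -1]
det(A) = (0)(-1) - (1)(-4) = 4
For a 2×2 matrix, A⁻¹ = (1/det(A)) · [[d, -b], [-c, a]]
    = (1/4) · [[-1, -1], [4, 0]]

A⁻¹ = 
  [-1/4, -1/4]
  [   1,    0]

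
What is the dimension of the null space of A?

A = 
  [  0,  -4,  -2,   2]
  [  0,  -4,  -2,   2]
nullity(A) = 3

Row reduce:
R2 → R2 - (1)·R1
REF = 
  [  0,  -4,  -2,   2]
  [  0,   0,   0,   0]
Pivot columns: 2 → 1 pivot.
rank(A) = 1, so nullity(A) = 4 - 1 = 3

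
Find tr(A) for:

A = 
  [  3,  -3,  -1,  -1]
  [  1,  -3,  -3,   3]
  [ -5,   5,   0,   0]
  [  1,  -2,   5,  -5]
-5

tr(A) = 3 + -3 + 0 + -5 = -5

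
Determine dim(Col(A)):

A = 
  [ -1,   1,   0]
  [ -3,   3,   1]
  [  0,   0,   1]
dim(Col(A)) = 2

Row reduce:
R2 → R2 - (3)·R1
R3 → R3 - (1)·R2
REF = 
  [ -1,   1,   0]
  [  0,   0,   1]
  [  0,   0,   0]
Pivot columns: 1, 3 → 2 pivots.
dim(Col(A)) = number of pivot columns = 2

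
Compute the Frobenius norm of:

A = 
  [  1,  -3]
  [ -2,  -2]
||A||_F = 4.243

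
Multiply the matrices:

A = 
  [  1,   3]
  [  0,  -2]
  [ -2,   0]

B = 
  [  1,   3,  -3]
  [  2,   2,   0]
AB = 
  [  7,   9,  -3]
  [ -4,  -4,   0]
  [ -2,  -6,   6]

A is 3×2 and B is 2×3, so AB is 3×3. Each entry is (row of A)·(column of B):
AB[1,1] = (1)(1) + (3)(2) = 7
AB[1,2] = (1)(3) + (3)(2) = 9
AB[1,3] = (1)(-3) + (3)(0) = -3
AB[2,1] = (0)(1) + (-2)(2) = -4
AB[2,2] = (0)(3) + (-2)(2) = -4
AB[2,3] = (0)(-3) + (-2)(0) = 0
AB[3,1] = (-2)(1) + (0)(2) = -2
AB[3,2] = (-2)(3) + (0)(2) = -6
AB[3,3] = (-2)(-3) + (0)(0) = 6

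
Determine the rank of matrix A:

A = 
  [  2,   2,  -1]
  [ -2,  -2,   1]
Row reduce:
R2 → R2 + (1)·R1
REF = 
  [  2,   2,  -1]
  [  0,   0,   0]
Pivot columns: 1 → 1 pivot.

rank(A) = 1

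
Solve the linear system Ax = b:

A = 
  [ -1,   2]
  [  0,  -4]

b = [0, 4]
Row reduce the augmented matrix [A|b]:
(already in echelon form)
REF = 
  [ -1,   2,   0]
  [  0,  -4,   4]

Back-substitution:
x₂ = 4 / (-4) = -1
x₁ = (0 - (2)(-1)) / (-1) = -2

x = [-2, -1]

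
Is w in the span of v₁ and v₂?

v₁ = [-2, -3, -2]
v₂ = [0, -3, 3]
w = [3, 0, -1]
No

Form the augmented matrix and row-reduce:
[v₁|v₂|w] = 
  [ -2,   0,   3]
  [ -3,  -3,   0]
  [ -2,   3,  -1]
R2 → R2 - (3/2)·R1
R3 → R3 - (1)·R1
R3 → R3 + (1)·R2
REF = 
  [   -2,     0,     3]
  [    0,    -3,  -9/2]
  [    0,     0, -17/2]

Row 3 reads [0 0 | -17/2], i.e. 0 = -17/2, so the system is inconsistent and w ∉ span{v₁, v₂}.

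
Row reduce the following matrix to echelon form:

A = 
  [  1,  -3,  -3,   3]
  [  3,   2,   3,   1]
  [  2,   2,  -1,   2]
Row operations:
R2 → R2 - (3)·R1
R3 → R3 - (2)·R1
R3 → R3 - (8/11)·R2

Resulting echelon form:
REF = 
  [     1,     -3,     -3,      3]
  [     0,     11,     12,     -8]
  [     0,      0, -41/11,  20/11]

Rank = 3 (number of non-zero pivot rows).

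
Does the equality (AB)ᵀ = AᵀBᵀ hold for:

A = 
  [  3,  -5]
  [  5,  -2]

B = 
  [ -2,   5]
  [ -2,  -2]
No

(AB)ᵀ = 
  [  4,  -6]
  [ 25,  29]

AᵀBᵀ = 
  [ 19, -16]
  [  0,  14]

The two matrices differ, so (AB)ᵀ ≠ AᵀBᵀ in general. The correct identity is (AB)ᵀ = BᵀAᵀ.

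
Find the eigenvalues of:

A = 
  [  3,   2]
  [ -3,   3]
λ = 3 + i√6, 3 - i√6  (≈ 3 + 2.449i, 3 - 2.449i)

tr(A) = 6, det(A) = 15
Characteristic polynomial: λ² - tr(A)λ + det(A) = λ² - 6λ + 15
λ² - 6λ + 15 = 0  ⇒  λ = (6 ± √((-6)² - 4·(15)))/2 = (6 ± √(-24))/2
  = 3 + i√6,  3 - i√6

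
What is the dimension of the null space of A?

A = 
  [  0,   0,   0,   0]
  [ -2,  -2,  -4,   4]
nullity(A) = 3

Row reduce:
Swap R1 ↔ R2
REF = 
  [ -2,  -2,  -4,   4]
  [  0,   0,   0,   0]
Pivot columns: 1 → 1 pivot.
rank(A) = 1, so nullity(A) = 4 - 1 = 3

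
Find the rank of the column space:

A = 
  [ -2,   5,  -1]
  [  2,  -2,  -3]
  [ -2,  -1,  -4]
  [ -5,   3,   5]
dim(Col(A)) = 3

Row reduce:
R2 → R2 + (1)·R1
R3 → R3 - (1)·R1
R4 → R4 - (5/2)·R1
R3 → R3 + (2)·R2
R4 → R4 + (19/6)·R2
R4 → R4 - (31/66)·R3
REF = 
  [ -2,   5,  -1]
  [  0,   3,  -4]
  [  0,   0, -11]
  [  0,   0,   0]
Pivot columns: 1, 2, 3 → 3 pivots.
dim(Col(A)) = number of pivot columns = 3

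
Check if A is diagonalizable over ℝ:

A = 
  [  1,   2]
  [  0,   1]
No

tr(A) = 2, det(A) = 1
Characteristic polynomial: λ² - tr(A)λ + det(A) = λ² - 2λ + 1
λ² - 2λ + 1 = (λ - 1)²
Eigenvalues: 1, 1
λ=1: alg. mult. = 2, geom. mult. = 2 - rank(A - (1)I) = 2 - 1 = 1
Sum of geometric multiplicities = 1 < n = 2, so there aren't enough independent eigenvectors.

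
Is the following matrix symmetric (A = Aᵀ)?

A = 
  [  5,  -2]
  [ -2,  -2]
Yes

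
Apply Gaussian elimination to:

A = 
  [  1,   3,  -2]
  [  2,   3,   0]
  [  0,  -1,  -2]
Row operations:
R2 → R2 - (2)·R1
R3 → R3 - (1/3)·R2

Resulting echelon form:
REF = 
  [    1,     3,    -2]
  [    0,    -3,     4]
  [    0,     0, -10/3]

Rank = 3 (number of non-zero pivot rows).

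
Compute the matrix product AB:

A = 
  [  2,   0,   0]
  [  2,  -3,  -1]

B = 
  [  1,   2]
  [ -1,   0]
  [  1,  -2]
AB = 
  [  2,   4]
  [  4,   6]

A is 2×3 and B is 3×2, so AB is 2×2. Each entry is (row of A)·(column of B):
AB[1,1] = (2)(1) + (0)(-1) + (0)(1) = 2
AB[1,2] = (2)(2) + (0)(0) + (0)(-2) = 4
AB[2,1] = (2)(1) + (-3)(-1) + (-1)(1) = 4
AB[2,2] = (2)(2) + (-3)(0) + (-1)(-2) = 6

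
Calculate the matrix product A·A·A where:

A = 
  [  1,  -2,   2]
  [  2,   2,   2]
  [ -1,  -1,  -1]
A² = A·A:
A²[1,1] = (1)(1) + (-2)(2) + (2)(-1) = -5
A²[1,2] = (1)(-2) + (-2)(2) + (2)(-1) = -8
A²[1,3] = (1)(2) + (-2)(2) + (2)(-1) = -4
A²[2,1] = (2)(1) + (2)(2) + (2)(-1) = 4
A²[2,2] = (2)(-2) + (2)(2) + (2)(-1) = -2
A²[2,3] = (2)(2) + (2)(2) + (2)(-1) = 6
A²[3,1] = (-1)(1) + (-1)(2) + (-1)(-1) = -2
A²[3,2] = (-1)(-2) + (-1)(2) + (-1)(-1) = 1
A²[3,3] = (-1)(2) + (-1)(2) + (-1)(-1) = -3
A² = 
  [ -5,  -8,  -4]
  [  4,  -2,   6]
  [ -2,   1,  -3]

A^3 = A^2·A:
A^3[1,1] = (-5)(1) + (-8)(2) + (-4)(-1) = -17
A^3[1,2] = (-5)(-2) + (-8)(2) + (-4)(-1) = -2
A^3[1,3] = (-5)(2) + (-8)(2) + (-4)(-1) = -22
A^3[2,1] = (4)(1) + (-2)(2) + (6)(-1) = -6
A^3[2,2] = (4)(-2) + (-2)(2) + (6)(-1) = -18
A^3[2,3] = (4)(2) + (-2)(2) + (6)(-1) = -2
A^3[3,1] = (-2)(1) + (1)(2) + (-3)(-1) = 3
A^3[3,2] = (-2)(-2) + (1)(2) + (-3)(-1) = 9
A^3[3,3] = (-2)(2) + (1)(2) + (-3)(-1) = 1
A^3 = 
  [-17,  -2, -22]
  [ -6, -18,  -2]
  [  3,   9,   1]

Therefore
A^3 = 
  [-17,  -2, -22]
  [ -6, -18,  -2]
  [  3,   9,   1]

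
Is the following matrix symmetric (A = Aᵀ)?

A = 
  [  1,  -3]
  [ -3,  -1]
Yes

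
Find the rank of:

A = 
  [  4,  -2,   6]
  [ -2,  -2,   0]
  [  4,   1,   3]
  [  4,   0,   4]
rank(A) = 2

Row reduce:
R2 → R2 + (1/2)·R1
R3 → R3 - (1)·R1
R4 → R4 - (1)·R1
R3 → R3 + (1)·R2
R4 → R4 + (2/3)·R2
REF = 
  [  4,  -2,   6]
  [  0,  -3,   3]
  [  0,   0,   0]
  [  0,   0,   0]
Pivot columns: 1, 2 → 2 pivots.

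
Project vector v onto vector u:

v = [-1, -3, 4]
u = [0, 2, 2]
proj_u(v) = [0, 1/2, 1/2]

v·u = (-1)(0) + (-3)(2) + (4)(2) = 2
u·u = (0)² + (2)² + (2)² = 8
proj_u(v) = (v·u / u·u) × u = (2/8) × u = (1/4) × u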